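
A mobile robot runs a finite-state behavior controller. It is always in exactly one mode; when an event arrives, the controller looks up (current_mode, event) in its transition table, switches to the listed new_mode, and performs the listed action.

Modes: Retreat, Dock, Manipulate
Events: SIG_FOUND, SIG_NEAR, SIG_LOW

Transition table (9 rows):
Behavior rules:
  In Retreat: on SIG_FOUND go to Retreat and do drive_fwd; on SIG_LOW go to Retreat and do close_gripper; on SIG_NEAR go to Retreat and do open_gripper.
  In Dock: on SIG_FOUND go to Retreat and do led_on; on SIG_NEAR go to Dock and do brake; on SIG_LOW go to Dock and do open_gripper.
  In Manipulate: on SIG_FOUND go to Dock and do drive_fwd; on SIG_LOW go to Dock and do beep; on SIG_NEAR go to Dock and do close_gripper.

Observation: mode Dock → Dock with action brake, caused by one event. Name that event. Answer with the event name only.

SIG_NEAR

try SIG_FOUND: (Dock, SIG_FOUND) → (Retreat, led_on)
try SIG_NEAR: (Dock, SIG_NEAR) → (Dock, brake)  ← matches
try SIG_LOW: (Dock, SIG_LOW) → (Dock, open_gripper)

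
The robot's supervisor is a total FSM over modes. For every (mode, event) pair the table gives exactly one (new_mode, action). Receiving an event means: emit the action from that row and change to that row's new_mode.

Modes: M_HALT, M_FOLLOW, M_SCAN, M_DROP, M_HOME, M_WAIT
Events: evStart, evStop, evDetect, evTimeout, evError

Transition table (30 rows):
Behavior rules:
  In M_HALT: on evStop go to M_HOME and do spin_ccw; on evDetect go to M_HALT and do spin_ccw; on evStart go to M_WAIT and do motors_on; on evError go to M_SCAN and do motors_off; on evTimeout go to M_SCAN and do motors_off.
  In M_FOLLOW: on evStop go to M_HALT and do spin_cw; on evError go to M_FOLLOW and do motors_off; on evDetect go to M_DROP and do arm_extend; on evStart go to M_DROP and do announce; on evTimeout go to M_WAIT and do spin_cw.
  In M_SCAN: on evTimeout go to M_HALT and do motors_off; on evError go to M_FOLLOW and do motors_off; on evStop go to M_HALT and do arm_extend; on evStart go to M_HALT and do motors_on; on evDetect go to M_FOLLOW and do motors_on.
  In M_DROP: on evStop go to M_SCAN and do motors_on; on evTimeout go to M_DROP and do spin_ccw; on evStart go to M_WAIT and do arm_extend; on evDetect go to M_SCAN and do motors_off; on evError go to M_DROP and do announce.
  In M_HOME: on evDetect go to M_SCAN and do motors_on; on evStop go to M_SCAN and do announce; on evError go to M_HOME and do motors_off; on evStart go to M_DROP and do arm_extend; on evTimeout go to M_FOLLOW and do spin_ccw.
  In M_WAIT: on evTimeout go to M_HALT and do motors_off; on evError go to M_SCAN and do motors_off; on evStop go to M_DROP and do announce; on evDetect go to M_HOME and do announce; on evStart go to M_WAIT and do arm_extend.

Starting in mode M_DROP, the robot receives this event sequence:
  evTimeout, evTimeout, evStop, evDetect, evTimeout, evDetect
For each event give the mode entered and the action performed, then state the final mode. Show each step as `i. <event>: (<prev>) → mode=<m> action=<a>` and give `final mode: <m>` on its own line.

final mode: M_HOME

1. evTimeout: (M_DROP) → mode=M_DROP action=spin_ccw
2. evTimeout: (M_DROP) → mode=M_DROP action=spin_ccw
3. evStop: (M_DROP) → mode=M_SCAN action=motors_on
4. evDetect: (M_SCAN) → mode=M_FOLLOW action=motors_on
5. evTimeout: (M_FOLLOW) → mode=M_WAIT action=spin_cw
6. evDetect: (M_WAIT) → mode=M_HOME action=announce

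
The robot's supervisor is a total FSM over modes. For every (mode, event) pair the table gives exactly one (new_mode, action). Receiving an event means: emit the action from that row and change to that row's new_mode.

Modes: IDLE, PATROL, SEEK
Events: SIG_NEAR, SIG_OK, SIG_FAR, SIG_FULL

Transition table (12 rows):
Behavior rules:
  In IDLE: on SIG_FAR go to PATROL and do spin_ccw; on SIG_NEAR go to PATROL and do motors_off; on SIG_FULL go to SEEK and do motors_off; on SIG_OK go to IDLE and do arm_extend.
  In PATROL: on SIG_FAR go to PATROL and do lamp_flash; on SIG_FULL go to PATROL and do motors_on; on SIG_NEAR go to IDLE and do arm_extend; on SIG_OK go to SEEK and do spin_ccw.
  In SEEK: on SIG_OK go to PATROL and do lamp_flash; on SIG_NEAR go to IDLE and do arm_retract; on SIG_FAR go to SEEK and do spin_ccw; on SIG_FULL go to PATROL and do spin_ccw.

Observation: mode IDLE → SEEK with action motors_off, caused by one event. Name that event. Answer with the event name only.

SIG_FULL

try SIG_NEAR: (IDLE, SIG_NEAR) → (PATROL, motors_off)
try SIG_OK: (IDLE, SIG_OK) → (IDLE, arm_extend)
try SIG_FAR: (IDLE, SIG_FAR) → (PATROL, spin_ccw)
try SIG_FULL: (IDLE, SIG_FULL) → (SEEK, motors_off)  ← matches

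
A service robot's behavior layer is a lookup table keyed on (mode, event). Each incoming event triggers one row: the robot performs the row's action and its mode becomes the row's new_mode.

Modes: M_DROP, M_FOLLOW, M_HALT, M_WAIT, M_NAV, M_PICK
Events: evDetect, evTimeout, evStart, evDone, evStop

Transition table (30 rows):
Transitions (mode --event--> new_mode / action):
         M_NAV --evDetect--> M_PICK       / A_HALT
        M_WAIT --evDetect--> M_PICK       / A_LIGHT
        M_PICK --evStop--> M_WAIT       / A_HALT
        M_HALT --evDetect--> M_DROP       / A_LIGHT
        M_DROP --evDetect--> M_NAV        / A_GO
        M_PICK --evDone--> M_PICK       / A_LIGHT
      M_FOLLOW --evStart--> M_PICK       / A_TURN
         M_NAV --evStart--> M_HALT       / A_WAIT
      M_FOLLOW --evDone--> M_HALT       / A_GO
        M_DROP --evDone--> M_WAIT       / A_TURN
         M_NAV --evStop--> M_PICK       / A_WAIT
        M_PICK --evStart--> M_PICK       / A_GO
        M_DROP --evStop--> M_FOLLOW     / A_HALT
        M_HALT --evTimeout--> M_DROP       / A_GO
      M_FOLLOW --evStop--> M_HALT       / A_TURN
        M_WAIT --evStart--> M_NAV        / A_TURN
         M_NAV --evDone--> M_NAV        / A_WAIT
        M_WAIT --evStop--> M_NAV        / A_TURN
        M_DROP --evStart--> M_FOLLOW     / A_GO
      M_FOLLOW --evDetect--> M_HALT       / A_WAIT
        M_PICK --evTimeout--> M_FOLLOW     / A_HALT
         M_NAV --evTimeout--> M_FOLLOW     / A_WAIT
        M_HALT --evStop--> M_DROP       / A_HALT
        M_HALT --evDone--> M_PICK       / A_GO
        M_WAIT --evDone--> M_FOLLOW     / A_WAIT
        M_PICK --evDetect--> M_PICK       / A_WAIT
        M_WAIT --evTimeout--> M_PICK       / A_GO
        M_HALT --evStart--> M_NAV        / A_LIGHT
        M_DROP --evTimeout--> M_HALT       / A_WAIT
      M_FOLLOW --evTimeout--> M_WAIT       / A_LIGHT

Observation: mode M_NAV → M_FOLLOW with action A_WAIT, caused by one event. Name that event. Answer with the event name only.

try evDetect: (M_NAV, evDetect) → (M_PICK, A_HALT)
try evTimeout: (M_NAV, evTimeout) → (M_FOLLOW, A_WAIT)  ← matches
try evStart: (M_NAV, evStart) → (M_HALT, A_WAIT)
try evDone: (M_NAV, evDone) → (M_NAV, A_WAIT)
try evStop: (M_NAV, evStop) → (M_PICK, A_WAIT)

evTimeout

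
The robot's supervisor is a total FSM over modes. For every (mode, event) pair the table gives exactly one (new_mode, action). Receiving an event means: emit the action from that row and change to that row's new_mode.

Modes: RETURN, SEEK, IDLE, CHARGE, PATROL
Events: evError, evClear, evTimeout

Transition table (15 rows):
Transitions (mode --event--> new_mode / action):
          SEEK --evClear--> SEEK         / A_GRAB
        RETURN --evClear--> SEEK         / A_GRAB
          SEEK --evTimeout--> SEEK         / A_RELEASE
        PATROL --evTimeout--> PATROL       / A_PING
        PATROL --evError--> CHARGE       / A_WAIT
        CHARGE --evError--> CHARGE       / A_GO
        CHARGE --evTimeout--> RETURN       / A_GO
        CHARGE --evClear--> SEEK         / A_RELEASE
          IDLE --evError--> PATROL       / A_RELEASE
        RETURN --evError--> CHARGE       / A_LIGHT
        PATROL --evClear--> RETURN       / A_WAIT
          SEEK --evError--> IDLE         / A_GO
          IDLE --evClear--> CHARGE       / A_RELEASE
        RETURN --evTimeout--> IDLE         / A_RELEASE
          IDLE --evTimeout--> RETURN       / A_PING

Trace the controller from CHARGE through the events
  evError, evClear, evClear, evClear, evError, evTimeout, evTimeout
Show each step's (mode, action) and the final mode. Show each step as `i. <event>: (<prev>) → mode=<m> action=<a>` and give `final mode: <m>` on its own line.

final mode: IDLE

1. evError: (CHARGE) → mode=CHARGE action=A_GO
2. evClear: (CHARGE) → mode=SEEK action=A_RELEASE
3. evClear: (SEEK) → mode=SEEK action=A_GRAB
4. evClear: (SEEK) → mode=SEEK action=A_GRAB
5. evError: (SEEK) → mode=IDLE action=A_GO
6. evTimeout: (IDLE) → mode=RETURN action=A_PING
7. evTimeout: (RETURN) → mode=IDLE action=A_RELEASE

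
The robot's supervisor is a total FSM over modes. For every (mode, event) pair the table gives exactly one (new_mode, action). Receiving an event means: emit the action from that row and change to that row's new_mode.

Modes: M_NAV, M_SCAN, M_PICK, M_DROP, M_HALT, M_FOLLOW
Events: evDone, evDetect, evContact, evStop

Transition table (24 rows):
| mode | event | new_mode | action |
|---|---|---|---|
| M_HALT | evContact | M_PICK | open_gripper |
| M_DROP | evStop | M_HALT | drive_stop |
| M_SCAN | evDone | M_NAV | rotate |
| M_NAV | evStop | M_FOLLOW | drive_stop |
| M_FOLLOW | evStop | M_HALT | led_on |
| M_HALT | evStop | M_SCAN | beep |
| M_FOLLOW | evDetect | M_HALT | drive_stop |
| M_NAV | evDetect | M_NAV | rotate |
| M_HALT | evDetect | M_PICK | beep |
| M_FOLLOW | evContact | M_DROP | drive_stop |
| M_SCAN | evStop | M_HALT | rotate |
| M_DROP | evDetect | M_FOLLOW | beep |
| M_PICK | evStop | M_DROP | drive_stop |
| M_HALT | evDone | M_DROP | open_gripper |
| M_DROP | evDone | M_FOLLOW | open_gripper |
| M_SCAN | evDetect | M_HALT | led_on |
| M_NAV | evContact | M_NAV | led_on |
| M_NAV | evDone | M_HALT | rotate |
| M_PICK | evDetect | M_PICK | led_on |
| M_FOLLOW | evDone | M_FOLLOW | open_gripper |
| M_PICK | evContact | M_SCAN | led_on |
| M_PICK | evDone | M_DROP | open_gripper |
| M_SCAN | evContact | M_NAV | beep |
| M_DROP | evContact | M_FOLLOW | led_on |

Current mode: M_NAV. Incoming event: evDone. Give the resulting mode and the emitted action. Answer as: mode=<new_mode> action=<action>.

mode=M_HALT action=rotate

current mode = M_NAV; filter table to that mode:
  (M_NAV, evStop) → (M_FOLLOW, drive_stop)
  (M_NAV, evDetect) → (M_NAV, rotate)
  (M_NAV, evContact) → (M_NAV, led_on)
  (M_NAV, evDone) → (M_HALT, rotate)  ← event matches
event = evDone selects (M_HALT, rotate)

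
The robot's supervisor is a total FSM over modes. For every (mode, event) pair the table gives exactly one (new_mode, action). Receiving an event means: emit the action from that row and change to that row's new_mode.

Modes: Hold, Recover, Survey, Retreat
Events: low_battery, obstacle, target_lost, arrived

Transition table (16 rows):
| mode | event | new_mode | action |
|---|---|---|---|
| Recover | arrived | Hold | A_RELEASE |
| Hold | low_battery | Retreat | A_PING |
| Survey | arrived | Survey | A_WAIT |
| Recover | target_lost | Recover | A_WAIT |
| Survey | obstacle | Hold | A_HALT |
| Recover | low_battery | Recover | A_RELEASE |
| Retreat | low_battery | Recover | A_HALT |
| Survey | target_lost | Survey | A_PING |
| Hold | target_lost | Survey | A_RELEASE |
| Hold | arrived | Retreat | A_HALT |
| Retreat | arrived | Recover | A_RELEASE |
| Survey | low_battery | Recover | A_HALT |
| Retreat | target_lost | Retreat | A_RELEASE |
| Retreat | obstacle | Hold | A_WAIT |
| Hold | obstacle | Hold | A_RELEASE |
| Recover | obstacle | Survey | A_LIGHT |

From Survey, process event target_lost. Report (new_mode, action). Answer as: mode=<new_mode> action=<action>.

current mode = Survey; filter table to that mode:
  (Survey, arrived) → (Survey, A_WAIT)
  (Survey, obstacle) → (Hold, A_HALT)
  (Survey, target_lost) → (Survey, A_PING)  ← event matches
  (Survey, low_battery) → (Recover, A_HALT)
event = target_lost selects (Survey, A_PING)

mode=Survey action=A_PING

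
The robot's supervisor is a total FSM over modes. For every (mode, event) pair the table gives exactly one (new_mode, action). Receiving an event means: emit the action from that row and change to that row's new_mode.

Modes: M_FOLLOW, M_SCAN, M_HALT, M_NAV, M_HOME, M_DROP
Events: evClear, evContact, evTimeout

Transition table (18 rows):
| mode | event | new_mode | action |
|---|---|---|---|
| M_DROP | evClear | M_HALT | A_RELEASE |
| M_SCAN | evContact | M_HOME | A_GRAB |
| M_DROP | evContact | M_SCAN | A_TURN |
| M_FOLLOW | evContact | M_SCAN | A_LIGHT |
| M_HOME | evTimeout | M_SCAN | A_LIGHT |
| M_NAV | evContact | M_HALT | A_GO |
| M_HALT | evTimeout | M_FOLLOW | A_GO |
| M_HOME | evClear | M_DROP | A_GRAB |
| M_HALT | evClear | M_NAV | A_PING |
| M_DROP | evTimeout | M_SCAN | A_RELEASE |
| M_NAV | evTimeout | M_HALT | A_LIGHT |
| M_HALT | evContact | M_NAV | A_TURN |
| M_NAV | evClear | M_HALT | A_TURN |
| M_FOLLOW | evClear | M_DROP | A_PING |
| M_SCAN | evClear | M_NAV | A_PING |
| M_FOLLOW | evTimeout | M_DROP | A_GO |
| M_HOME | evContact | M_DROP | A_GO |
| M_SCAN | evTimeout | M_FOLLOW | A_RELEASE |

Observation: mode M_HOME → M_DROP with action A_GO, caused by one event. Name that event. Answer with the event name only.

evContact

try evClear: (M_HOME, evClear) → (M_DROP, A_GRAB)
try evContact: (M_HOME, evContact) → (M_DROP, A_GO)  ← matches
try evTimeout: (M_HOME, evTimeout) → (M_SCAN, A_LIGHT)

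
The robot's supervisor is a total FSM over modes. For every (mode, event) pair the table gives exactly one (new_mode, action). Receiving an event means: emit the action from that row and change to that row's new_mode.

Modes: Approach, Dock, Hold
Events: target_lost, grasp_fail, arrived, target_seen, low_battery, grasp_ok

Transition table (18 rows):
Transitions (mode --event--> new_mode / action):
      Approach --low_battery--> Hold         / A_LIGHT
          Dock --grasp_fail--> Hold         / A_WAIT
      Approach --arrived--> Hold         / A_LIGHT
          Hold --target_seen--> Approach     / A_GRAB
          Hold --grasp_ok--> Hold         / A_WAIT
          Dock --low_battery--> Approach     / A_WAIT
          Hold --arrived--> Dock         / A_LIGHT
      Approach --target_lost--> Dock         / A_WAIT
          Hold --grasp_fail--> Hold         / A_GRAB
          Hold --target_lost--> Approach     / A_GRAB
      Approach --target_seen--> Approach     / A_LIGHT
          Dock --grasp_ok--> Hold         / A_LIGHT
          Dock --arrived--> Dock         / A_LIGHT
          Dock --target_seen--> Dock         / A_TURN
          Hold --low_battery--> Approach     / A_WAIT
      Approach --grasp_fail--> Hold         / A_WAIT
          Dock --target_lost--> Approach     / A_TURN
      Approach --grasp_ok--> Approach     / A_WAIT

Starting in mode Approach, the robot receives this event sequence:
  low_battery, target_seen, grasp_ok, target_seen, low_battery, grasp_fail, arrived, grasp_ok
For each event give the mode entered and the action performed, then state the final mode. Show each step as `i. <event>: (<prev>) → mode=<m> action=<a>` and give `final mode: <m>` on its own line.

1. low_battery: (Approach) → mode=Hold action=A_LIGHT
2. target_seen: (Hold) → mode=Approach action=A_GRAB
3. grasp_ok: (Approach) → mode=Approach action=A_WAIT
4. target_seen: (Approach) → mode=Approach action=A_LIGHT
5. low_battery: (Approach) → mode=Hold action=A_LIGHT
6. grasp_fail: (Hold) → mode=Hold action=A_GRAB
7. arrived: (Hold) → mode=Dock action=A_LIGHT
8. grasp_ok: (Dock) → mode=Hold action=A_LIGHT

final mode: Hold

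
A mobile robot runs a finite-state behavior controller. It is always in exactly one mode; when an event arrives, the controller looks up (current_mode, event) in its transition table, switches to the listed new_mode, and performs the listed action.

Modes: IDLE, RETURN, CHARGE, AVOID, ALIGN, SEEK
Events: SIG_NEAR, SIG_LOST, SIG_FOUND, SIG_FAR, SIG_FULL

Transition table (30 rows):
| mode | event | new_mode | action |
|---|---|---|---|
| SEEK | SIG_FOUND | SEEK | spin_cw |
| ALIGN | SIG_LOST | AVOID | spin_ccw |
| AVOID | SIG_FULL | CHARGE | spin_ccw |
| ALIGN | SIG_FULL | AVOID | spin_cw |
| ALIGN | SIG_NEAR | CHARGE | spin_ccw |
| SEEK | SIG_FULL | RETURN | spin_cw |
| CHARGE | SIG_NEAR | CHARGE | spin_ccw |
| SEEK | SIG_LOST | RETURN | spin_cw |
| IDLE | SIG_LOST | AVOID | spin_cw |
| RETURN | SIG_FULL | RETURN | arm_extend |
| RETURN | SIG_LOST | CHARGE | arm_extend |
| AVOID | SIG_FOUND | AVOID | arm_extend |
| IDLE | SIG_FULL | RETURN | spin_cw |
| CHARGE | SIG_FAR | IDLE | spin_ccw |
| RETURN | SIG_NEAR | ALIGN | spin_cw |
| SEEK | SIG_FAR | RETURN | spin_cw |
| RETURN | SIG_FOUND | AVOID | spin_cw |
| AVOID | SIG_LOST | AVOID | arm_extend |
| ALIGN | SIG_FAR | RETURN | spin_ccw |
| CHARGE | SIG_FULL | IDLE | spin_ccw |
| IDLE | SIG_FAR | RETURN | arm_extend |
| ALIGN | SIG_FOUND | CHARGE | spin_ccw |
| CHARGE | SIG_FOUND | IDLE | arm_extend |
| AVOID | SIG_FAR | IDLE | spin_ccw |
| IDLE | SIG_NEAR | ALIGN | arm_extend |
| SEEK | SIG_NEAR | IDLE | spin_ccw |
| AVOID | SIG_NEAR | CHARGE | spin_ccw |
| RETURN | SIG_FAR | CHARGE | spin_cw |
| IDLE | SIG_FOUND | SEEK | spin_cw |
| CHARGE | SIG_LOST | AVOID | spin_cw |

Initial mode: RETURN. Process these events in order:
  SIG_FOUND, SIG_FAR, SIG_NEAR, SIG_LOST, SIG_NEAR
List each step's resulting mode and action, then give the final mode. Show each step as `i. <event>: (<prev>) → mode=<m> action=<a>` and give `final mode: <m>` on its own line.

final mode: CHARGE

1. SIG_FOUND: (RETURN) → mode=AVOID action=spin_cw
2. SIG_FAR: (AVOID) → mode=IDLE action=spin_ccw
3. SIG_NEAR: (IDLE) → mode=ALIGN action=arm_extend
4. SIG_LOST: (ALIGN) → mode=AVOID action=spin_ccw
5. SIG_NEAR: (AVOID) → mode=CHARGE action=spin_ccw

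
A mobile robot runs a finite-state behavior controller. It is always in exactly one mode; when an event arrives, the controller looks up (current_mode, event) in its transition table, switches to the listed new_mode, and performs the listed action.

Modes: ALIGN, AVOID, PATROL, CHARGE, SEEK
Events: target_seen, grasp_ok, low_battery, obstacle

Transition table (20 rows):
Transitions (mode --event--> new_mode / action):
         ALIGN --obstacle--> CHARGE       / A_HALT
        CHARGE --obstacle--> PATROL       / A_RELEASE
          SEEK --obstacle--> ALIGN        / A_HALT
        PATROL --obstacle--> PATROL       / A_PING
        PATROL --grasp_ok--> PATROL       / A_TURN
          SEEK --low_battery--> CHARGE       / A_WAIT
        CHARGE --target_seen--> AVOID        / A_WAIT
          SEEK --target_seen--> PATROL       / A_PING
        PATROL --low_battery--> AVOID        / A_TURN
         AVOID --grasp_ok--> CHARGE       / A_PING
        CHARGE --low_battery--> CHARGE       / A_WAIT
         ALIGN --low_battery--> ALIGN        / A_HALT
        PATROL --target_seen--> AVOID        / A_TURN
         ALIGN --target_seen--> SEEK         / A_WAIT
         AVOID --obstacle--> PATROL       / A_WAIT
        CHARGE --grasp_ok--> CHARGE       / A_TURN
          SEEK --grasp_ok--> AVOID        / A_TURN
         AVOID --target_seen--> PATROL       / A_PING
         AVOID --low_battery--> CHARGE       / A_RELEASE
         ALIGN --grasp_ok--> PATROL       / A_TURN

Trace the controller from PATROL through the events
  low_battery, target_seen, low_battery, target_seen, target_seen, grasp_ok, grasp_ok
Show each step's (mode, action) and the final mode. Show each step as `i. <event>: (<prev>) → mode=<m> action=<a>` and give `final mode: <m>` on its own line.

final mode: CHARGE

1. low_battery: (PATROL) → mode=AVOID action=A_TURN
2. target_seen: (AVOID) → mode=PATROL action=A_PING
3. low_battery: (PATROL) → mode=AVOID action=A_TURN
4. target_seen: (AVOID) → mode=PATROL action=A_PING
5. target_seen: (PATROL) → mode=AVOID action=A_TURN
6. grasp_ok: (AVOID) → mode=CHARGE action=A_PING
7. grasp_ok: (CHARGE) → mode=CHARGE action=A_TURN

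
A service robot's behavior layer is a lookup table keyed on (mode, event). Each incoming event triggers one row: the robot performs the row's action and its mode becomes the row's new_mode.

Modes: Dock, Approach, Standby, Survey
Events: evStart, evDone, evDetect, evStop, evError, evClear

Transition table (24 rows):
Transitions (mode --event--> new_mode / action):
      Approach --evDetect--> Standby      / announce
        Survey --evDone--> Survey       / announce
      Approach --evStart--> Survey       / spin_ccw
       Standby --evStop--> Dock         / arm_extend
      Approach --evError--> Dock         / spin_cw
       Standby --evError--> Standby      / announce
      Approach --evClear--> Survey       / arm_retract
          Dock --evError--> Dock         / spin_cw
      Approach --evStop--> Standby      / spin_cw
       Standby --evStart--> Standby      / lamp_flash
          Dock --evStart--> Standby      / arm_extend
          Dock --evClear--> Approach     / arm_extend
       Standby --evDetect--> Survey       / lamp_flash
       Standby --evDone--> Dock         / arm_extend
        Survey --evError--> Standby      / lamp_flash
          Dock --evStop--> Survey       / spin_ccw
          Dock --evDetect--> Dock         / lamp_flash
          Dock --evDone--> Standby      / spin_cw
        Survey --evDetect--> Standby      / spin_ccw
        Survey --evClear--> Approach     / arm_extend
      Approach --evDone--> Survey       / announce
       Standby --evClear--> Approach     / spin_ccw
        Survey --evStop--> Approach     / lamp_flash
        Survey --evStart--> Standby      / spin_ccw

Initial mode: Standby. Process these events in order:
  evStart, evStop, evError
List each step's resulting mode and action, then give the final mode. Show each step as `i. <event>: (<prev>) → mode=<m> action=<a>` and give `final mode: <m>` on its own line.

1. evStart: (Standby) → mode=Standby action=lamp_flash
2. evStop: (Standby) → mode=Dock action=arm_extend
3. evError: (Dock) → mode=Dock action=spin_cw

final mode: Dock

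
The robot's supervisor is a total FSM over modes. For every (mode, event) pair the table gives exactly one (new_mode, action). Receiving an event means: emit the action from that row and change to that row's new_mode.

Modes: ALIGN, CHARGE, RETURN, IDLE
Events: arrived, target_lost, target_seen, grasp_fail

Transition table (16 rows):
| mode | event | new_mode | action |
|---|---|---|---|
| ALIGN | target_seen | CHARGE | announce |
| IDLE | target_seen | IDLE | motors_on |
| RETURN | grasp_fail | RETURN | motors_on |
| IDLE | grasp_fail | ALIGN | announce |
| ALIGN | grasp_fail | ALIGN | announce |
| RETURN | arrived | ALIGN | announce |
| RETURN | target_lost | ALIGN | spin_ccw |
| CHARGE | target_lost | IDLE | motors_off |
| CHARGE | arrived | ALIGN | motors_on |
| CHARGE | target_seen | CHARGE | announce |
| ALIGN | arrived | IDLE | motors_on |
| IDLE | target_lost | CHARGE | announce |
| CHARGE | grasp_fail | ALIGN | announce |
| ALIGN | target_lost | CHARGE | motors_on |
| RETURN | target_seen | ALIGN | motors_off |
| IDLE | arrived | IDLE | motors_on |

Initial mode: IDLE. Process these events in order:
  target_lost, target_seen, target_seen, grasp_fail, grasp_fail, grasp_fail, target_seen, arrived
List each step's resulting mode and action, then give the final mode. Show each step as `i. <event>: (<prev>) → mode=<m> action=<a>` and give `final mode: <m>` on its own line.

final mode: ALIGN

1. target_lost: (IDLE) → mode=CHARGE action=announce
2. target_seen: (CHARGE) → mode=CHARGE action=announce
3. target_seen: (CHARGE) → mode=CHARGE action=announce
4. grasp_fail: (CHARGE) → mode=ALIGN action=announce
5. grasp_fail: (ALIGN) → mode=ALIGN action=announce
6. grasp_fail: (ALIGN) → mode=ALIGN action=announce
7. target_seen: (ALIGN) → mode=CHARGE action=announce
8. arrived: (CHARGE) → mode=ALIGN action=motors_on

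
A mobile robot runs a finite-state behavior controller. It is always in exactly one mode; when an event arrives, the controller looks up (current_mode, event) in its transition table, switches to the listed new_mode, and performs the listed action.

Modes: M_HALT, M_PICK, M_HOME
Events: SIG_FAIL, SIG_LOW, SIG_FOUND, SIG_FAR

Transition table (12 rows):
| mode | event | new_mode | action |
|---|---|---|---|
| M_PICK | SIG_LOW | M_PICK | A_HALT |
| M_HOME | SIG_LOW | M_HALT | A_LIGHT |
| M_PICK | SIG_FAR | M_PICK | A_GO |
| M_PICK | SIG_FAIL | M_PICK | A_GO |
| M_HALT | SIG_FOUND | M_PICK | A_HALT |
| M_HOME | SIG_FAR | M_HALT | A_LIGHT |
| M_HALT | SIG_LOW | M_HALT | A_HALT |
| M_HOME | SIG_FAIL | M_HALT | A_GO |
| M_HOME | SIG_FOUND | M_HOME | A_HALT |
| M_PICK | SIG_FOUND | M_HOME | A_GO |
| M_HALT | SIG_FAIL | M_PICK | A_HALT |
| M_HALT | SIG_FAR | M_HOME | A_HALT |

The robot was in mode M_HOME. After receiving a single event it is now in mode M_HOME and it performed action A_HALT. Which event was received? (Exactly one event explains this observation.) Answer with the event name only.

try SIG_FAIL: (M_HOME, SIG_FAIL) → (M_HALT, A_GO)
try SIG_LOW: (M_HOME, SIG_LOW) → (M_HALT, A_LIGHT)
try SIG_FOUND: (M_HOME, SIG_FOUND) → (M_HOME, A_HALT)  ← matches
try SIG_FAR: (M_HOME, SIG_FAR) → (M_HALT, A_LIGHT)

SIG_FOUND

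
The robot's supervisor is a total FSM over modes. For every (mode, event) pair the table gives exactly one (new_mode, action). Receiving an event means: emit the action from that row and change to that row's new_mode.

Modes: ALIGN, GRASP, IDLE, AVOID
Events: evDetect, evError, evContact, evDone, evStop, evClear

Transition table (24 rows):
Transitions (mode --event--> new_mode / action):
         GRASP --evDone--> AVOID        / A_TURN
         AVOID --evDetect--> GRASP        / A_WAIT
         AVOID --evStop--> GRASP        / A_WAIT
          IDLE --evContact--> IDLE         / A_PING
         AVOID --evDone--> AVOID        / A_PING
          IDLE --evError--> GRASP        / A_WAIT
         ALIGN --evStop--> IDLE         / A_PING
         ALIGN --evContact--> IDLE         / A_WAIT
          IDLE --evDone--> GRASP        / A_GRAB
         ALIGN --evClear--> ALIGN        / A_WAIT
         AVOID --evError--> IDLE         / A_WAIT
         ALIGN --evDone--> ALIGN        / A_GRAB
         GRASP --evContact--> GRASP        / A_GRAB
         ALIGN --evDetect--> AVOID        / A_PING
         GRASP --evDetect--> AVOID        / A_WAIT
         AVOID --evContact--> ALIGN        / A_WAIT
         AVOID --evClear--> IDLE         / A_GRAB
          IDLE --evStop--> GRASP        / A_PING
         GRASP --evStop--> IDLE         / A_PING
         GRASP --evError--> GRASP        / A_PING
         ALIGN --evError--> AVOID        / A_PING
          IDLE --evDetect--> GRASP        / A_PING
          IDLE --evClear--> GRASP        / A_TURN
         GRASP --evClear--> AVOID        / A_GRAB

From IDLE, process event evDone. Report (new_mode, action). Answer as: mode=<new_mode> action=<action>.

mode=GRASP action=A_GRAB

current mode = IDLE; filter table to that mode:
  (IDLE, evContact) → (IDLE, A_PING)
  (IDLE, evError) → (GRASP, A_WAIT)
  (IDLE, evDone) → (GRASP, A_GRAB)  ← event matches
  (IDLE, evStop) → (GRASP, A_PING)
  (IDLE, evDetect) → (GRASP, A_PING)
  (IDLE, evClear) → (GRASP, A_TURN)
event = evDone selects (GRASP, A_GRAB)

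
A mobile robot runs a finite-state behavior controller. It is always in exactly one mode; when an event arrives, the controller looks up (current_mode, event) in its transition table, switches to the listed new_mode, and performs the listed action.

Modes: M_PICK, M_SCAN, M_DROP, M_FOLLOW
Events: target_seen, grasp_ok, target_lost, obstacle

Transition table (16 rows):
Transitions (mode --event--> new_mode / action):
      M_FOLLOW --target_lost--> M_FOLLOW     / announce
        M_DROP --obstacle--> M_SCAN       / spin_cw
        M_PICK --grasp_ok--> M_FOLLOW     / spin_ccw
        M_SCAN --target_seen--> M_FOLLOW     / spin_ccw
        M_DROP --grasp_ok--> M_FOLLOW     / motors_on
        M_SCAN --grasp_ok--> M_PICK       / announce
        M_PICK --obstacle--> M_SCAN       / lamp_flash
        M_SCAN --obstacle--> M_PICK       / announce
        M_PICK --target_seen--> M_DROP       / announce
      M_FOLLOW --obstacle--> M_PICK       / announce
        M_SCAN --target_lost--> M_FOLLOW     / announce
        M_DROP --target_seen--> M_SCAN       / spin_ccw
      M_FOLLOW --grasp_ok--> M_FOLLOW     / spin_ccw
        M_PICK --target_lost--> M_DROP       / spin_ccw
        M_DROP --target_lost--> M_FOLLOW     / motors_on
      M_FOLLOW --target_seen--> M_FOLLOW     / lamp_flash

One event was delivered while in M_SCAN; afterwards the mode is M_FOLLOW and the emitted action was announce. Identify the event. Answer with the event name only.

target_lost

try target_seen: (M_SCAN, target_seen) → (M_FOLLOW, spin_ccw)
try grasp_ok: (M_SCAN, grasp_ok) → (M_PICK, announce)
try target_lost: (M_SCAN, target_lost) → (M_FOLLOW, announce)  ← matches
try obstacle: (M_SCAN, obstacle) → (M_PICK, announce)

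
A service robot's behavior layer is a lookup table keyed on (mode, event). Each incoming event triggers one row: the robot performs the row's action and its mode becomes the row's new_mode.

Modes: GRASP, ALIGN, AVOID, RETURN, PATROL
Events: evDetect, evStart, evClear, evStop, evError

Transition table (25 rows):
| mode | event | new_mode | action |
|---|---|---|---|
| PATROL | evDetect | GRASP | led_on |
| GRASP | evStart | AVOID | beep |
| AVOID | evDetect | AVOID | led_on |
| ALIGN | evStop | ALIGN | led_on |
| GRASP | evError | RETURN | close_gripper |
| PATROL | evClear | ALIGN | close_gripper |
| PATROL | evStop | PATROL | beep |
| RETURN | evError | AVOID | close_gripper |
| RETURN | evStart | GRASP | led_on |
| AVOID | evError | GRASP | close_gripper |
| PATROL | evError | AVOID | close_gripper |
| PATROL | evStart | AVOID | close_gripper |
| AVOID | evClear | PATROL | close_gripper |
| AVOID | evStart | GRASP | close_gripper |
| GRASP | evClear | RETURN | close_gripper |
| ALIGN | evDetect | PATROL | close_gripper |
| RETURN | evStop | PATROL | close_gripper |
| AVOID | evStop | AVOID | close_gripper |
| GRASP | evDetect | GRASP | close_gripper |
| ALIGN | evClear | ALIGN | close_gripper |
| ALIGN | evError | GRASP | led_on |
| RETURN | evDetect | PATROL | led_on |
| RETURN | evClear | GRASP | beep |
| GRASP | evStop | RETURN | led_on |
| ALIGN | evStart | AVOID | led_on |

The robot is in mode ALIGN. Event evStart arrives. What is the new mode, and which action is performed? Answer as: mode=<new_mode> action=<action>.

current mode = ALIGN; filter table to that mode:
  (ALIGN, evStop) → (ALIGN, led_on)
  (ALIGN, evDetect) → (PATROL, close_gripper)
  (ALIGN, evClear) → (ALIGN, close_gripper)
  (ALIGN, evError) → (GRASP, led_on)
  (ALIGN, evStart) → (AVOID, led_on)  ← event matches
event = evStart selects (AVOID, led_on)

mode=AVOID action=led_on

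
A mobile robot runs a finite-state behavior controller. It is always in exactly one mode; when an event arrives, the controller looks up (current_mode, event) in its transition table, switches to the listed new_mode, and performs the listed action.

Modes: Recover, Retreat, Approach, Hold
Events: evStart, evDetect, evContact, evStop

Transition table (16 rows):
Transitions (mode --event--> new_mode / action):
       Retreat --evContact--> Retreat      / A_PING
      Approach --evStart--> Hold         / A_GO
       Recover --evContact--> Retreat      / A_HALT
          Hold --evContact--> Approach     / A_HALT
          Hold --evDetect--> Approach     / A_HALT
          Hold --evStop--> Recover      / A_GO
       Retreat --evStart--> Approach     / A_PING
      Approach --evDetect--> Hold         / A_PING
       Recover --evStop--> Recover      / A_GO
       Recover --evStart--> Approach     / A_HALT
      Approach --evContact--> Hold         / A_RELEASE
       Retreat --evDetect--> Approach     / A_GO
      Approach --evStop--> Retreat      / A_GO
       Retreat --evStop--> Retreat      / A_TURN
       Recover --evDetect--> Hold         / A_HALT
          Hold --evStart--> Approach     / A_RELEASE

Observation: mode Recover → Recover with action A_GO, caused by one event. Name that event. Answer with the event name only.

evStop

try evStart: (Recover, evStart) → (Approach, A_HALT)
try evDetect: (Recover, evDetect) → (Hold, A_HALT)
try evContact: (Recover, evContact) → (Retreat, A_HALT)
try evStop: (Recover, evStop) → (Recover, A_GO)  ← matches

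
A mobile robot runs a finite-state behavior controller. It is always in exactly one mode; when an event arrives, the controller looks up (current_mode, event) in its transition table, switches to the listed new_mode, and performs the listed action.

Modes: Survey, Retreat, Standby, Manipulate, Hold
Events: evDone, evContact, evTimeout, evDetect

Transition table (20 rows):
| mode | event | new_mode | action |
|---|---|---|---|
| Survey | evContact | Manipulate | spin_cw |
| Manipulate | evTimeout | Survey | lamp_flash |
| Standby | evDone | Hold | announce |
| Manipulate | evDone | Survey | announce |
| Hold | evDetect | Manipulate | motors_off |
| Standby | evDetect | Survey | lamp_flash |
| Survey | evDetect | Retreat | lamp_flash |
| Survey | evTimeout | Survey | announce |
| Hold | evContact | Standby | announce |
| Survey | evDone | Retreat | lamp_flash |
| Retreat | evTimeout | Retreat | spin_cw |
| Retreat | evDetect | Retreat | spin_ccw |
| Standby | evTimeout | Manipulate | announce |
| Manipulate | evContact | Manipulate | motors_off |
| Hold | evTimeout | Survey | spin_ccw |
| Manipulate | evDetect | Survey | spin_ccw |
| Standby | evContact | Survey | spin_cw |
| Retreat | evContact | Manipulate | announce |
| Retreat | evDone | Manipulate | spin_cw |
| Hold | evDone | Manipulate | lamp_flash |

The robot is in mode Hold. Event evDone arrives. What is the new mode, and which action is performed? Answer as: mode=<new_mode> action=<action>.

mode=Manipulate action=lamp_flash

current mode = Hold; filter table to that mode:
  (Hold, evDetect) → (Manipulate, motors_off)
  (Hold, evContact) → (Standby, announce)
  (Hold, evTimeout) → (Survey, spin_ccw)
  (Hold, evDone) → (Manipulate, lamp_flash)  ← event matches
event = evDone selects (Manipulate, lamp_flash)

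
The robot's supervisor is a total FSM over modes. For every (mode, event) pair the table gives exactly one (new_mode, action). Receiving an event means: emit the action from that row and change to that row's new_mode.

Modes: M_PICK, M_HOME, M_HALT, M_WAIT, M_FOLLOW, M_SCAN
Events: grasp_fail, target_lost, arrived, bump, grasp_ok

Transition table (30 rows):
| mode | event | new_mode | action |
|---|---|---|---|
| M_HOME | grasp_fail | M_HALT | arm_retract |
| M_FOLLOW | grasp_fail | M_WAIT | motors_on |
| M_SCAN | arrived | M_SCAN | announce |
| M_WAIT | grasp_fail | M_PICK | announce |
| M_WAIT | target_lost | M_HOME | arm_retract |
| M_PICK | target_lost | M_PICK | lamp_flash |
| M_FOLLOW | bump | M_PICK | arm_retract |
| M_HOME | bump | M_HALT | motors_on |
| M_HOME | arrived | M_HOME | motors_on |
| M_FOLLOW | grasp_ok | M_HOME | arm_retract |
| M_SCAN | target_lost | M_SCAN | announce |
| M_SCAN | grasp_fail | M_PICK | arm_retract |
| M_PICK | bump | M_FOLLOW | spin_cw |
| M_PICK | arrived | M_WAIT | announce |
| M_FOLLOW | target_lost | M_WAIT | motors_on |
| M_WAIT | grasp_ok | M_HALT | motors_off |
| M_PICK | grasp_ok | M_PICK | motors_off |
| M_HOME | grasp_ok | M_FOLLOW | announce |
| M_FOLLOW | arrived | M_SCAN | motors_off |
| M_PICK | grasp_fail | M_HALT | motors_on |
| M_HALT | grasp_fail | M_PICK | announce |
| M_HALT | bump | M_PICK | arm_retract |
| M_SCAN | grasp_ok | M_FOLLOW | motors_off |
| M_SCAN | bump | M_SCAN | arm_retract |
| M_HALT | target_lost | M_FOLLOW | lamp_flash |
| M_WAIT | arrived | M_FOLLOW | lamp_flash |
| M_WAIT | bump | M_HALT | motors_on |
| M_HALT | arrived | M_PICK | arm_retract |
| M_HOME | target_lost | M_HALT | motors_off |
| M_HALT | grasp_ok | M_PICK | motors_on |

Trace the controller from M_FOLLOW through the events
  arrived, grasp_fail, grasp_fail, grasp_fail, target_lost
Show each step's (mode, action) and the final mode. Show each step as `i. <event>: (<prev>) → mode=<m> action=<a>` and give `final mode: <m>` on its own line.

final mode: M_PICK

1. arrived: (M_FOLLOW) → mode=M_SCAN action=motors_off
2. grasp_fail: (M_SCAN) → mode=M_PICK action=arm_retract
3. grasp_fail: (M_PICK) → mode=M_HALT action=motors_on
4. grasp_fail: (M_HALT) → mode=M_PICK action=announce
5. target_lost: (M_PICK) → mode=M_PICK action=lamp_flash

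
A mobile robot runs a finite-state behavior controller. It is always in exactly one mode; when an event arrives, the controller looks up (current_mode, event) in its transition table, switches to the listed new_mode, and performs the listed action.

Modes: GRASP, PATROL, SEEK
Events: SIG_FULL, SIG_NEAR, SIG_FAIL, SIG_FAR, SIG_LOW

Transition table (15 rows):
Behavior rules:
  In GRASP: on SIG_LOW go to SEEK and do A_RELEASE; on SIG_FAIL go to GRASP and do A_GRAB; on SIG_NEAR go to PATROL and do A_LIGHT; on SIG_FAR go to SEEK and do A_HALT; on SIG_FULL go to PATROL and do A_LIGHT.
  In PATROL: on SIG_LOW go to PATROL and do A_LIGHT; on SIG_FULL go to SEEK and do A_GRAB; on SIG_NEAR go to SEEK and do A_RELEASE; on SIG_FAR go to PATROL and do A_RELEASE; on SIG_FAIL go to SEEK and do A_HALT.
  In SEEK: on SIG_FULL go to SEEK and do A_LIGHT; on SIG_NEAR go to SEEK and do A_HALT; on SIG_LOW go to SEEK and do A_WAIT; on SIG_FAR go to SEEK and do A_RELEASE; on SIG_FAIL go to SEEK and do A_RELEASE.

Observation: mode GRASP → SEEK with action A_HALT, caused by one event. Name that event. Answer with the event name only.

try SIG_FULL: (GRASP, SIG_FULL) → (PATROL, A_LIGHT)
try SIG_NEAR: (GRASP, SIG_NEAR) → (PATROL, A_LIGHT)
try SIG_FAIL: (GRASP, SIG_FAIL) → (GRASP, A_GRAB)
try SIG_FAR: (GRASP, SIG_FAR) → (SEEK, A_HALT)  ← matches
try SIG_LOW: (GRASP, SIG_LOW) → (SEEK, A_RELEASE)

SIG_FAR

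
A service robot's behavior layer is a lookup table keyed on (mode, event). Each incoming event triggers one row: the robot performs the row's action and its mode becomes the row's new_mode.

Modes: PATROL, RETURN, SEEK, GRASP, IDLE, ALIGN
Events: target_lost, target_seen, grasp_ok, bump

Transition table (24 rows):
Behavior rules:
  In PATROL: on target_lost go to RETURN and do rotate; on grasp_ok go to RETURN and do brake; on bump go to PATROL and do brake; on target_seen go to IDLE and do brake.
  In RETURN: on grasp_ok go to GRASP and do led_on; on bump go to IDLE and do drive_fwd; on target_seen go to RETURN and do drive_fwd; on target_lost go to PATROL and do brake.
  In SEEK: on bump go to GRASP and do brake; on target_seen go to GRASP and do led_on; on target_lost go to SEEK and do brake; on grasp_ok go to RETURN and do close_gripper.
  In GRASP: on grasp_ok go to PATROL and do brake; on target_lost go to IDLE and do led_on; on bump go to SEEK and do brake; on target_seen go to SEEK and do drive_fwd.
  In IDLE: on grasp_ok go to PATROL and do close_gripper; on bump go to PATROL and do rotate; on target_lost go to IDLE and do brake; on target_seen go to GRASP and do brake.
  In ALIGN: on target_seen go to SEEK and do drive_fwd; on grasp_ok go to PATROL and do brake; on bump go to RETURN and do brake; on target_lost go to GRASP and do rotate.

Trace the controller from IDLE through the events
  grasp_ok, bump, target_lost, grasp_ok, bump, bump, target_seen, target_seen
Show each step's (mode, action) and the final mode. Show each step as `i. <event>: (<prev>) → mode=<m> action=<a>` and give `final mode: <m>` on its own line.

final mode: GRASP

1. grasp_ok: (IDLE) → mode=PATROL action=close_gripper
2. bump: (PATROL) → mode=PATROL action=brake
3. target_lost: (PATROL) → mode=RETURN action=rotate
4. grasp_ok: (RETURN) → mode=GRASP action=led_on
5. bump: (GRASP) → mode=SEEK action=brake
6. bump: (SEEK) → mode=GRASP action=brake
7. target_seen: (GRASP) → mode=SEEK action=drive_fwd
8. target_seen: (SEEK) → mode=GRASP action=led_on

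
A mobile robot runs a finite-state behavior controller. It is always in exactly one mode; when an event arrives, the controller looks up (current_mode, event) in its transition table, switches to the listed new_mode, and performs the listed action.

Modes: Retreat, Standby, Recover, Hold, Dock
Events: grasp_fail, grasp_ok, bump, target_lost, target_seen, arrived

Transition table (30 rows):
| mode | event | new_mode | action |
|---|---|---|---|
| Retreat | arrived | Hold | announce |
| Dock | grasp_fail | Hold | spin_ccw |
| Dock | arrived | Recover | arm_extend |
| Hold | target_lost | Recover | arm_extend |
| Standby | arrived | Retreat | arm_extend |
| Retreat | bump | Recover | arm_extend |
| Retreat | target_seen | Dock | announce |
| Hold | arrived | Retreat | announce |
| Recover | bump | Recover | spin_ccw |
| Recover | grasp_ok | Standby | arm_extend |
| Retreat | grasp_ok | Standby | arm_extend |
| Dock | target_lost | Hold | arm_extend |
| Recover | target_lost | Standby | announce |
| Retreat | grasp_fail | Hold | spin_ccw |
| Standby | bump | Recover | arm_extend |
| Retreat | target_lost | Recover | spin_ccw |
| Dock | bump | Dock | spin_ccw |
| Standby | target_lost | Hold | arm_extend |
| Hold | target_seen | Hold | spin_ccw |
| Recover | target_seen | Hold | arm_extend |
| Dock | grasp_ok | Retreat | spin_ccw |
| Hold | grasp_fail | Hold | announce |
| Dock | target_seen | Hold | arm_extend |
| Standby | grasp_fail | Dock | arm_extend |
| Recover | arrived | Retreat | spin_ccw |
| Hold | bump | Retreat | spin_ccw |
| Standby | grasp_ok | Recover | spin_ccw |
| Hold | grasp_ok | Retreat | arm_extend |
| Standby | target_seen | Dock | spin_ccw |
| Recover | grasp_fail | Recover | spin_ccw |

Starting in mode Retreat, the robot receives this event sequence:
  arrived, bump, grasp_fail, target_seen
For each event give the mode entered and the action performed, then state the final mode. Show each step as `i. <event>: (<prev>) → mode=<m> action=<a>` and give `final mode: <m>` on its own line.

1. arrived: (Retreat) → mode=Hold action=announce
2. bump: (Hold) → mode=Retreat action=spin_ccw
3. grasp_fail: (Retreat) → mode=Hold action=spin_ccw
4. target_seen: (Hold) → mode=Hold action=spin_ccw

final mode: Hold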